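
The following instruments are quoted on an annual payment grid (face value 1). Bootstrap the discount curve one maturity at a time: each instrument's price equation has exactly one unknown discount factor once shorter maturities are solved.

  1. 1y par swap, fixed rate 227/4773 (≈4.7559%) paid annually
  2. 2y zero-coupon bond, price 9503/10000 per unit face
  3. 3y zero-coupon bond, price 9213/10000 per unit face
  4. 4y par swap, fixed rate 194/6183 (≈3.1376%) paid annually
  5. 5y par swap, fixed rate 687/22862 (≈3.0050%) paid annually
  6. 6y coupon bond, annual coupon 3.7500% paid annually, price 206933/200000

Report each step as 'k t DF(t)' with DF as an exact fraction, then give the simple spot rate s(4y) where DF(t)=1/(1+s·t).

1 1 4773/5000
2 2 9503/10000
3 3 9213/10000
4 4 2209/2500
5 5 4313/5000
6 6 104/125
s(4y) = (1/(2209/2500) − 1)/(4) = 291/8836 ≈ 3.2933%

step 1 [1y] swap r/1=227/4773: DF=(1 − 227/4773·(0))/(1+227/4773) = 4773/5000 ≈ 0.954600
step 2 [2y] zero: DF = P = 9503/10000 ≈ 0.950300
step 3 [3y] zero: DF = P = 9213/10000 ≈ 0.921300
step 4 [4y] swap r/1=194/6183: DF=(1 − 194/6183·(0.954600+0.950300+0.921300))/(1+194/6183) = 2209/2500 ≈ 0.883600
step 5 [5y] swap r/1=687/22862: DF=(1 − 687/22862·(0.954600+0.950300+0.921300+0.883600))/(1+687/22862) = 4313/5000 ≈ 0.862600
step 6 [6y] bond c/1=3/80: DF=(206933/200000 − 3/80·(0.954600+0.950300+0.921300+0.883600+0.862600))/(1+3/80) = 104/125 ≈ 0.832000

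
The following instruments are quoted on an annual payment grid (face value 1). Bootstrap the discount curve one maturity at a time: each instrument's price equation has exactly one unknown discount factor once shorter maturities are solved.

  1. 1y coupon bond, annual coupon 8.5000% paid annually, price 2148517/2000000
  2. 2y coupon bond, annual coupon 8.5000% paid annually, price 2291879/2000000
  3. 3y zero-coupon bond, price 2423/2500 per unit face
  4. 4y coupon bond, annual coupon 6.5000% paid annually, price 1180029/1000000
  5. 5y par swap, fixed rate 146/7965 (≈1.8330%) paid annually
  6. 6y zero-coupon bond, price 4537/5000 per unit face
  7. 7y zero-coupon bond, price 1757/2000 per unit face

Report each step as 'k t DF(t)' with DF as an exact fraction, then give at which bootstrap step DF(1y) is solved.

1 1 9901/10000
2 2 4893/5000
3 3 2423/2500
4 4 9287/10000
5 5 2281/2500
6 6 4537/5000
7 7 1757/2000
DF(1y) is solved at step 1

step 1 [1y] bond c/1=17/200: DF=(2148517/2000000 − 17/200·(0))/(1+17/200) = 9901/10000 ≈ 0.990100
step 2 [2y] bond c/1=17/200: DF=(2291879/2000000 − 17/200·(0.990100))/(1+17/200) = 4893/5000 ≈ 0.978600
step 3 [3y] zero: DF = P = 2423/2500 ≈ 0.969200
step 4 [4y] bond c/1=13/200: DF=(1180029/1000000 − 13/200·(0.990100+0.978600+0.969200))/(1+13/200) = 9287/10000 ≈ 0.928700
step 5 [5y] swap r/1=146/7965: DF=(1 − 146/7965·(0.990100+0.978600+0.969200+0.928700))/(1+146/7965) = 2281/2500 ≈ 0.912400
step 6 [6y] zero: DF = P = 4537/5000 ≈ 0.907400
step 7 [7y] zero: DF = P = 1757/2000 ≈ 0.878500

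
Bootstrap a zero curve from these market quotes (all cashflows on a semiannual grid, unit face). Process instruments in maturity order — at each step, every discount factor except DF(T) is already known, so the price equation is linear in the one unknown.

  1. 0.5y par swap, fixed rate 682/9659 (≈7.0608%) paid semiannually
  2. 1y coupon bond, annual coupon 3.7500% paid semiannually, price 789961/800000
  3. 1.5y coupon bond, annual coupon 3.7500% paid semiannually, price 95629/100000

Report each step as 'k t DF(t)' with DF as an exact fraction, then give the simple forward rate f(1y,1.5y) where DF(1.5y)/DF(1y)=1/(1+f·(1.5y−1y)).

1 1/2 9659/10000
2 1 1903/2000
3 3/2 4517/5000
f(1y,1.5y) = ((1903/2000)/(4517/5000) − 1)/(1/2) = 481/4517 ≈ 10.6487%

step 1 [0.5y] swap r/2=341/9659: DF=(1 − 341/9659·(0))/(1+341/9659) = 9659/10000 ≈ 0.965900
step 2 [1y] bond c/2=3/160: DF=(789961/800000 − 3/160·(0.965900))/(1+3/160) = 1903/2000 ≈ 0.951500
step 3 [1.5y] bond c/2=3/160: DF=(95629/100000 − 3/160·(0.965900+0.951500))/(1+3/160) = 4517/5000 ≈ 0.903400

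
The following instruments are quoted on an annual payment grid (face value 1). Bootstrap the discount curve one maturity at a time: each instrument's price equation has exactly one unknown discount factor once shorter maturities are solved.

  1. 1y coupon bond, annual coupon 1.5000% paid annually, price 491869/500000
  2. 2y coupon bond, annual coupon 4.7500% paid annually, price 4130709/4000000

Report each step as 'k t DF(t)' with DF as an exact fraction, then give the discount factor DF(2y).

step 1 [1y] bond c/1=3/200: DF=(491869/500000 − 3/200·(0))/(1+3/200) = 2423/2500 ≈ 0.969200
step 2 [2y] bond c/1=19/400: DF=(4130709/4000000 − 19/400·(0.969200))/(1+19/400) = 9419/10000 ≈ 0.941900

1 1 2423/2500
2 2 9419/10000
DF(2y) = 9419/10000 ≈ 0.941900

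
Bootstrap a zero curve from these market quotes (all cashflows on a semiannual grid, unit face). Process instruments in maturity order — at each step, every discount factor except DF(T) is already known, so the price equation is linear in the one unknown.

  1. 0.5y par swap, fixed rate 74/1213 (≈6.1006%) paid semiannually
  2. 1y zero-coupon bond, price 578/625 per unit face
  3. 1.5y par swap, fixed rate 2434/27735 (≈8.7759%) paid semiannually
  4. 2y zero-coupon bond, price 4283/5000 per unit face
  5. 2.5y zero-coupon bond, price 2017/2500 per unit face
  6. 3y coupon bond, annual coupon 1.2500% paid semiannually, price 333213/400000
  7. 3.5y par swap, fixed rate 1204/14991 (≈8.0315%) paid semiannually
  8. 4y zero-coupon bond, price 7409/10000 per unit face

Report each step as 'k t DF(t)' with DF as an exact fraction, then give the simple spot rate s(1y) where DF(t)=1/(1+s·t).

step 1 [0.5y] swap r/2=37/1213: DF=(1 − 37/1213·(0))/(1+37/1213) = 1213/1250 ≈ 0.970400
step 2 [1y] zero: DF = P = 578/625 ≈ 0.924800
step 3 [1.5y] swap r/2=1217/27735: DF=(1 − 1217/27735·(0.970400+0.924800))/(1+1217/27735) = 8783/10000 ≈ 0.878300
step 4 [2y] zero: DF = P = 4283/5000 ≈ 0.856600
step 5 [2.5y] zero: DF = P = 2017/2500 ≈ 0.806800
step 6 [3y] bond c/2=1/160: DF=(333213/400000 − 1/160·(0.970400+0.924800+0.878300+0.856600+0.806800))/(1+1/160) = 8003/10000 ≈ 0.800300
step 7 [3.5y] swap r/2=602/14991: DF=(1 − 602/14991·(0.970400+0.924800+0.878300+0.856600+0.806800+0.800300))/(1+602/14991) = 949/1250 ≈ 0.759200
step 8 [4y] zero: DF = P = 7409/10000 ≈ 0.740900

1 1/2 1213/1250
2 1 578/625
3 3/2 8783/10000
4 2 4283/5000
5 5/2 2017/2500
6 3 8003/10000
7 7/2 949/1250
8 4 7409/10000
s(1y) = (1/(578/625) − 1)/(1) = 47/578 ≈ 8.1315%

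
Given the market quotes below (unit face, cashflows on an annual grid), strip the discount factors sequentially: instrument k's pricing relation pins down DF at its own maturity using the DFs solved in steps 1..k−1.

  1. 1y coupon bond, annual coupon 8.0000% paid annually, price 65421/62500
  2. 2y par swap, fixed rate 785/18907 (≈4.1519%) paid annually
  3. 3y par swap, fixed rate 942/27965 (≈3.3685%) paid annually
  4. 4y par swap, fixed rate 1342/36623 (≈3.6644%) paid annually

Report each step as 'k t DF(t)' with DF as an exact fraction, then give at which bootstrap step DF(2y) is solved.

step 1 [1y] bond c/1=2/25: DF=(65421/62500 − 2/25·(0))/(1+2/25) = 2423/2500 ≈ 0.969200
step 2 [2y] swap r/1=785/18907: DF=(1 − 785/18907·(0.969200))/(1+785/18907) = 1843/2000 ≈ 0.921500
step 3 [3y] swap r/1=942/27965: DF=(1 − 942/27965·(0.969200+0.921500))/(1+942/27965) = 4529/5000 ≈ 0.905800
step 4 [4y] swap r/1=1342/36623: DF=(1 − 1342/36623·(0.969200+0.921500+0.905800))/(1+1342/36623) = 4329/5000 ≈ 0.865800

1 1 2423/2500
2 2 1843/2000
3 3 4529/5000
4 4 4329/5000
DF(2y) is solved at step 2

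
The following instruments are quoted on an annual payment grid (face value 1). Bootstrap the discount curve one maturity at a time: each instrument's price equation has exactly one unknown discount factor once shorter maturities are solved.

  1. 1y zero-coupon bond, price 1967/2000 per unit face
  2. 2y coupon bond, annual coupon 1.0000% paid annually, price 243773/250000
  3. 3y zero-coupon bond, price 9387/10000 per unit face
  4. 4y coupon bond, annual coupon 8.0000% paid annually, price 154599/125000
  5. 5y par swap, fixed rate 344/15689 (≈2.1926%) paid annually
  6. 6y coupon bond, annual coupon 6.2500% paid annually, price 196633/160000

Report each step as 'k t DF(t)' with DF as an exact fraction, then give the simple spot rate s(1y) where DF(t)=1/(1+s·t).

step 1 [1y] zero: DF = P = 1967/2000 ≈ 0.983500
step 2 [2y] bond c/1=1/100: DF=(243773/250000 − 1/100·(0.983500))/(1+1/100) = 9557/10000 ≈ 0.955700
step 3 [3y] zero: DF = P = 9387/10000 ≈ 0.938700
step 4 [4y] bond c/1=2/25: DF=(154599/125000 − 2/25·(0.983500+0.955700+0.938700))/(1+2/25) = 233/250 ≈ 0.932000
step 5 [5y] swap r/1=344/15689: DF=(1 − 344/15689·(0.983500+0.955700+0.938700+0.932000))/(1+344/15689) = 1121/1250 ≈ 0.896800
step 6 [6y] bond c/1=1/16: DF=(196633/160000 − 1/16·(0.983500+0.955700+0.938700+0.932000+0.896800))/(1+1/16) = 4399/5000 ≈ 0.879800

1 1 1967/2000
2 2 9557/10000
3 3 9387/10000
4 4 233/250
5 5 1121/1250
6 6 4399/5000
s(1y) = (1/(1967/2000) − 1)/(1) = 33/1967 ≈ 1.6777%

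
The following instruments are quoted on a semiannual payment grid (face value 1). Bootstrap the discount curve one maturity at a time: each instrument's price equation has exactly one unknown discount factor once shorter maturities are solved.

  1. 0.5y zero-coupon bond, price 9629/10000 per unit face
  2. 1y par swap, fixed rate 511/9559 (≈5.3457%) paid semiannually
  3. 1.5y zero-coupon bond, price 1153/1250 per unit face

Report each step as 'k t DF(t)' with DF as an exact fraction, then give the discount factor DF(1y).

1 1/2 9629/10000
2 1 9489/10000
3 3/2 1153/1250
DF(1y) = 9489/10000 ≈ 0.948900

step 1 [0.5y] zero: DF = P = 9629/10000 ≈ 0.962900
step 2 [1y] swap r/2=511/19118: DF=(1 − 511/19118·(0.962900))/(1+511/19118) = 9489/10000 ≈ 0.948900
step 3 [1.5y] zero: DF = P = 1153/1250 ≈ 0.922400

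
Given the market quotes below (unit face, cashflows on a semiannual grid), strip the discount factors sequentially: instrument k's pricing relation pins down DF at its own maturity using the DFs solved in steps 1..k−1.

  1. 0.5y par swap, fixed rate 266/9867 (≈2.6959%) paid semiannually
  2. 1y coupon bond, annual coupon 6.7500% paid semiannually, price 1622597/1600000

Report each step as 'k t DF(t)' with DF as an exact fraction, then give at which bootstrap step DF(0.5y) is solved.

1 1/2 9867/10000
2 1 593/625
DF(0.5y) is solved at step 1

step 1 [0.5y] swap r/2=133/9867: DF=(1 − 133/9867·(0))/(1+133/9867) = 9867/10000 ≈ 0.986700
step 2 [1y] bond c/2=27/800: DF=(1622597/1600000 − 27/800·(0.986700))/(1+27/800) = 593/625 ≈ 0.948800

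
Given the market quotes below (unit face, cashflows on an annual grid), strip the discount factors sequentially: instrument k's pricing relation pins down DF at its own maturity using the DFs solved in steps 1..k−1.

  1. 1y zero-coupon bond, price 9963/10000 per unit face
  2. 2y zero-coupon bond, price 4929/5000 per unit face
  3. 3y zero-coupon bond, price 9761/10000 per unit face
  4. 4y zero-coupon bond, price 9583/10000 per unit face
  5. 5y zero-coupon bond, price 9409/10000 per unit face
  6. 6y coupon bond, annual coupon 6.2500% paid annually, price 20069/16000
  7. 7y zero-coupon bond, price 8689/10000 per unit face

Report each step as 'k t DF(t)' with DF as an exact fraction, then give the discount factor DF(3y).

1 1 9963/10000
2 2 4929/5000
3 3 9761/10000
4 4 9583/10000
5 5 9409/10000
6 6 2237/2500
7 7 8689/10000
DF(3y) = 9761/10000 ≈ 0.976100

step 1 [1y] zero: DF = P = 9963/10000 ≈ 0.996300
step 2 [2y] zero: DF = P = 4929/5000 ≈ 0.985800
step 3 [3y] zero: DF = P = 9761/10000 ≈ 0.976100
step 4 [4y] zero: DF = P = 9583/10000 ≈ 0.958300
step 5 [5y] zero: DF = P = 9409/10000 ≈ 0.940900
step 6 [6y] bond c/1=1/16: DF=(20069/16000 − 1/16·(0.996300+0.985800+0.976100+0.958300+0.940900))/(1+1/16) = 2237/2500 ≈ 0.894800
step 7 [7y] zero: DF = P = 8689/10000 ≈ 0.868900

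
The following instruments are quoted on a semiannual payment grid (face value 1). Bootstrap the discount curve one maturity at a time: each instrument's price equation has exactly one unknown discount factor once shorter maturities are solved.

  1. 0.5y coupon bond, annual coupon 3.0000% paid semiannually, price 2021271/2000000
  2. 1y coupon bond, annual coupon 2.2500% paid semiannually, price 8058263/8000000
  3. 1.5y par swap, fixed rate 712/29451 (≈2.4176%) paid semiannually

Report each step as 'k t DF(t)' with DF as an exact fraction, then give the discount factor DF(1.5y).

step 1 [0.5y] bond c/2=3/200: DF=(2021271/2000000 − 3/200·(0))/(1+3/200) = 9957/10000 ≈ 0.995700
step 2 [1y] bond c/2=9/800: DF=(8058263/8000000 − 9/800·(0.995700))/(1+9/800) = 197/200 ≈ 0.985000
step 3 [1.5y] swap r/2=356/29451: DF=(1 − 356/29451·(0.995700+0.985000))/(1+356/29451) = 2411/2500 ≈ 0.964400

1 1/2 9957/10000
2 1 197/200
3 3/2 2411/2500
DF(1.5y) = 2411/2500 ≈ 0.964400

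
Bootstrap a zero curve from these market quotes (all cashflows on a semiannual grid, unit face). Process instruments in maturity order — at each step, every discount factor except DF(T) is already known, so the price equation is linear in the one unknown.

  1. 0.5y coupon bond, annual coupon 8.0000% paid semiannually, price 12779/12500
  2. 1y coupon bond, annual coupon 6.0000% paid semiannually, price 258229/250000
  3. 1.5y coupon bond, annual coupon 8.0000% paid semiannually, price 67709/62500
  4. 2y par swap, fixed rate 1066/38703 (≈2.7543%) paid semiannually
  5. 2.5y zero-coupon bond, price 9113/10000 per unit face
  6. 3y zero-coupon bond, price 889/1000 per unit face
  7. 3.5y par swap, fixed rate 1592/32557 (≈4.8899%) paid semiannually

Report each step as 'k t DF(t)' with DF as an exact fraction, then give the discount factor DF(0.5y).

step 1 [0.5y] bond c/2=1/25: DF=(12779/12500 − 1/25·(0))/(1+1/25) = 983/1000 ≈ 0.983000
step 2 [1y] bond c/2=3/100: DF=(258229/250000 − 3/100·(0.983000))/(1+3/100) = 4871/5000 ≈ 0.974200
step 3 [1.5y] bond c/2=1/25: DF=(67709/62500 − 1/25·(0.983000+0.974200))/(1+1/25) = 604/625 ≈ 0.966400
step 4 [2y] swap r/2=533/38703: DF=(1 − 533/38703·(0.983000+0.974200+0.966400))/(1+533/38703) = 9467/10000 ≈ 0.946700
step 5 [2.5y] zero: DF = P = 9113/10000 ≈ 0.911300
step 6 [3y] zero: DF = P = 889/1000 ≈ 0.889000
step 7 [3.5y] swap r/2=796/32557: DF=(1 − 796/32557·(0.983000+0.974200+0.966400+0.946700+0.911300+0.889000))/(1+796/32557) = 1051/1250 ≈ 0.840800

1 1/2 983/1000
2 1 4871/5000
3 3/2 604/625
4 2 9467/10000
5 5/2 9113/10000
6 3 889/1000
7 7/2 1051/1250
DF(0.5y) = 983/1000 ≈ 0.983000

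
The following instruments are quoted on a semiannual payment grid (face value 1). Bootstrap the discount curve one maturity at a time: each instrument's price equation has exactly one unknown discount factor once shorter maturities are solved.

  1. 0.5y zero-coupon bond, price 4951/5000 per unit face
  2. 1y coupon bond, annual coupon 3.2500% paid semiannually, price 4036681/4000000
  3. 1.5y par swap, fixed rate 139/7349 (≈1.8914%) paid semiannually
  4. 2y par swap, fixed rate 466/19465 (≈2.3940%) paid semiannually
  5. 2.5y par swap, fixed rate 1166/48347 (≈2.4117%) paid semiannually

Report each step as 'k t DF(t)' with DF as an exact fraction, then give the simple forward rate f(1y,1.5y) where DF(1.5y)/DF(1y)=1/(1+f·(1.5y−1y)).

1 1/2 4951/5000
2 1 2443/2500
3 3/2 4861/5000
4 2 4767/5000
5 5/2 9417/10000
f(1y,1.5y) = ((2443/2500)/(4861/5000) − 1)/(1/2) = 50/4861 ≈ 1.0286%

step 1 [0.5y] zero: DF = P = 4951/5000 ≈ 0.990200
step 2 [1y] bond c/2=13/800: DF=(4036681/4000000 − 13/800·(0.990200))/(1+13/800) = 2443/2500 ≈ 0.977200
step 3 [1.5y] swap r/2=139/14698: DF=(1 − 139/14698·(0.990200+0.977200))/(1+139/14698) = 4861/5000 ≈ 0.972200
step 4 [2y] swap r/2=233/19465: DF=(1 − 233/19465·(0.990200+0.977200+0.972200))/(1+233/19465) = 4767/5000 ≈ 0.953400
step 5 [2.5y] swap r/2=583/48347: DF=(1 − 583/48347·(0.990200+0.977200+0.972200+0.953400))/(1+583/48347) = 9417/10000 ≈ 0.941700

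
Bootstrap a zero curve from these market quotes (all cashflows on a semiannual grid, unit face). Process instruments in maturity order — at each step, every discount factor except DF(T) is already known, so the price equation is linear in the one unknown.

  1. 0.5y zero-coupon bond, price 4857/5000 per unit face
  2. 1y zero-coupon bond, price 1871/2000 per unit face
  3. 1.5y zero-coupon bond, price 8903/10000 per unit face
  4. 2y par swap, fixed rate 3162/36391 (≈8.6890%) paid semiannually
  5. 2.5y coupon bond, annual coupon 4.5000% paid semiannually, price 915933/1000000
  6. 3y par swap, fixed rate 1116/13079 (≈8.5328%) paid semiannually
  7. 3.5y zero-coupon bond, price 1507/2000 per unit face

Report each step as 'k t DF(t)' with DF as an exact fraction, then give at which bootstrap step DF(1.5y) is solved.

step 1 [0.5y] zero: DF = P = 4857/5000 ≈ 0.971400
step 2 [1y] zero: DF = P = 1871/2000 ≈ 0.935500
step 3 [1.5y] zero: DF = P = 8903/10000 ≈ 0.890300
step 4 [2y] swap r/2=1581/36391: DF=(1 − 1581/36391·(0.971400+0.935500+0.890300))/(1+1581/36391) = 8419/10000 ≈ 0.841900
step 5 [2.5y] bond c/2=9/400: DF=(915933/1000000 − 9/400·(0.971400+0.935500+0.890300+0.841900))/(1+9/400) = 8157/10000 ≈ 0.815700
step 6 [3y] swap r/2=558/13079: DF=(1 − 558/13079·(0.971400+0.935500+0.890300+0.841900+0.815700))/(1+558/13079) = 971/1250 ≈ 0.776800
step 7 [3.5y] zero: DF = P = 1507/2000 ≈ 0.753500

1 1/2 4857/5000
2 1 1871/2000
3 3/2 8903/10000
4 2 8419/10000
5 5/2 8157/10000
6 3 971/1250
7 7/2 1507/2000
DF(1.5y) is solved at step 3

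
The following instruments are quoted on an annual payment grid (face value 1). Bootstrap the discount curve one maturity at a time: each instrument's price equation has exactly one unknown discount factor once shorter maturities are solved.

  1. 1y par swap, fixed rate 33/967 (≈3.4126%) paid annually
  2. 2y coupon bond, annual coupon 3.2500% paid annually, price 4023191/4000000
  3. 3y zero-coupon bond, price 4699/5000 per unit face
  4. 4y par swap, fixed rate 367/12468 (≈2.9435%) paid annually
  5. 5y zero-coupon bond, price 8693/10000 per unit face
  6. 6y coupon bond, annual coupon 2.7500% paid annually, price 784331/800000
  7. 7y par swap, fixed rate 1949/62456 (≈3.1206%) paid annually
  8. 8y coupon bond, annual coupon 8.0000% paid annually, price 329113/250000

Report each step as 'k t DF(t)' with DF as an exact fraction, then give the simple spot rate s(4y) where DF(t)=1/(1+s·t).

step 1 [1y] swap r/1=33/967: DF=(1 − 33/967·(0))/(1+33/967) = 967/1000 ≈ 0.967000
step 2 [2y] bond c/1=13/400: DF=(4023191/4000000 − 13/400·(0.967000))/(1+13/400) = 9437/10000 ≈ 0.943700
step 3 [3y] zero: DF = P = 4699/5000 ≈ 0.939800
step 4 [4y] swap r/1=367/12468: DF=(1 − 367/12468·(0.967000+0.943700+0.939800))/(1+367/12468) = 8899/10000 ≈ 0.889900
step 5 [5y] zero: DF = P = 8693/10000 ≈ 0.869300
step 6 [6y] bond c/1=11/400: DF=(784331/800000 − 11/400·(0.967000+0.943700+0.939800+0.889900+0.869300))/(1+11/400) = 2077/2500 ≈ 0.830800
step 7 [7y] swap r/1=1949/62456: DF=(1 − 1949/62456·(0.967000+0.943700+0.939800+0.889900+0.869300+0.830800))/(1+1949/62456) = 8051/10000 ≈ 0.805100
step 8 [8y] bond c/1=2/25: DF=(329113/250000 − 2/25·(0.967000+0.943700+0.939800+0.889900+0.869300+0.830800+0.805100))/(1+2/25) = 7563/10000 ≈ 0.756300

1 1 967/1000
2 2 9437/10000
3 3 4699/5000
4 4 8899/10000
5 5 8693/10000
6 6 2077/2500
7 7 8051/10000
8 8 7563/10000
s(4y) = (1/(8899/10000) − 1)/(4) = 1101/35596 ≈ 3.0930%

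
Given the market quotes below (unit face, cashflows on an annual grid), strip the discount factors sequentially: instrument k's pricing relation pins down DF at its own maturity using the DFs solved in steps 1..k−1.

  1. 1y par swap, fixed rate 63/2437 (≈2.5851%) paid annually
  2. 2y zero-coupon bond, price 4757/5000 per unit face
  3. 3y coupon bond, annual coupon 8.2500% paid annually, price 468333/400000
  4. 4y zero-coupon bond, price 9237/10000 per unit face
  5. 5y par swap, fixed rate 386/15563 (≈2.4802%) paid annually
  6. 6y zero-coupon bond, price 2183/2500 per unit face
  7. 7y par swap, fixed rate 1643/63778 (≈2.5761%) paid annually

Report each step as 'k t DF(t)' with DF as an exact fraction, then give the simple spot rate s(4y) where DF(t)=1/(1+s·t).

1 1 2437/2500
2 2 4757/5000
3 3 2337/2500
4 4 9237/10000
5 5 4421/5000
6 6 2183/2500
7 7 8357/10000
s(4y) = (1/(9237/10000) − 1)/(4) = 763/36948 ≈ 2.0651%

step 1 [1y] swap r/1=63/2437: DF=(1 − 63/2437·(0))/(1+63/2437) = 2437/2500 ≈ 0.974800
step 2 [2y] zero: DF = P = 4757/5000 ≈ 0.951400
step 3 [3y] bond c/1=33/400: DF=(468333/400000 − 33/400·(0.974800+0.951400))/(1+33/400) = 2337/2500 ≈ 0.934800
step 4 [4y] zero: DF = P = 9237/10000 ≈ 0.923700
step 5 [5y] swap r/1=386/15563: DF=(1 − 386/15563·(0.974800+0.951400+0.934800+0.923700))/(1+386/15563) = 4421/5000 ≈ 0.884200
step 6 [6y] zero: DF = P = 2183/2500 ≈ 0.873200
step 7 [7y] swap r/1=1643/63778: DF=(1 − 1643/63778·(0.974800+0.951400+0.934800+0.923700+0.884200+0.873200))/(1+1643/63778) = 8357/10000 ≈ 0.835700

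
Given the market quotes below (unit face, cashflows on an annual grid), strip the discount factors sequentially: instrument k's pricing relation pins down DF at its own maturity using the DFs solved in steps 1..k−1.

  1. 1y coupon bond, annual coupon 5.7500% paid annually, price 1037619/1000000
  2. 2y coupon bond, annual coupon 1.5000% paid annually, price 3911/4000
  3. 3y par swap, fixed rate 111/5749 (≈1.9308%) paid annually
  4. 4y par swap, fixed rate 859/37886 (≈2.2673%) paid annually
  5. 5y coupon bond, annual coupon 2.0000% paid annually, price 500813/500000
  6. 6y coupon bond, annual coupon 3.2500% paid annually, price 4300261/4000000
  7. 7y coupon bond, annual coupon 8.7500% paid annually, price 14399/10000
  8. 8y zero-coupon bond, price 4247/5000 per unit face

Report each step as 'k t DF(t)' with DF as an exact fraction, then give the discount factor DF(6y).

step 1 [1y] bond c/1=23/400: DF=(1037619/1000000 − 23/400·(0))/(1+23/400) = 2453/2500 ≈ 0.981200
step 2 [2y] bond c/1=3/200: DF=(3911/4000 − 3/200·(0.981200))/(1+3/200) = 593/625 ≈ 0.948800
step 3 [3y] swap r/1=111/5749: DF=(1 − 111/5749·(0.981200+0.948800))/(1+111/5749) = 1889/2000 ≈ 0.944500
step 4 [4y] swap r/1=859/37886: DF=(1 − 859/37886·(0.981200+0.948800+0.944500))/(1+859/37886) = 9141/10000 ≈ 0.914100
step 5 [5y] bond c/1=1/50: DF=(500813/500000 − 1/50·(0.981200+0.948800+0.944500+0.914100))/(1+1/50) = 9077/10000 ≈ 0.907700
step 6 [6y] bond c/1=13/400: DF=(4300261/4000000 − 13/400·(0.981200+0.948800+0.944500+0.914100+0.907700))/(1+13/400) = 4467/5000 ≈ 0.893400
step 7 [7y] bond c/1=7/80: DF=(14399/10000 − 7/80·(0.981200+0.948800+0.944500+0.914100+0.907700+0.893400))/(1+7/80) = 8743/10000 ≈ 0.874300
step 8 [8y] zero: DF = P = 4247/5000 ≈ 0.849400

1 1 2453/2500
2 2 593/625
3 3 1889/2000
4 4 9141/10000
5 5 9077/10000
6 6 4467/5000
7 7 8743/10000
8 8 4247/5000
DF(6y) = 4467/5000 ≈ 0.893400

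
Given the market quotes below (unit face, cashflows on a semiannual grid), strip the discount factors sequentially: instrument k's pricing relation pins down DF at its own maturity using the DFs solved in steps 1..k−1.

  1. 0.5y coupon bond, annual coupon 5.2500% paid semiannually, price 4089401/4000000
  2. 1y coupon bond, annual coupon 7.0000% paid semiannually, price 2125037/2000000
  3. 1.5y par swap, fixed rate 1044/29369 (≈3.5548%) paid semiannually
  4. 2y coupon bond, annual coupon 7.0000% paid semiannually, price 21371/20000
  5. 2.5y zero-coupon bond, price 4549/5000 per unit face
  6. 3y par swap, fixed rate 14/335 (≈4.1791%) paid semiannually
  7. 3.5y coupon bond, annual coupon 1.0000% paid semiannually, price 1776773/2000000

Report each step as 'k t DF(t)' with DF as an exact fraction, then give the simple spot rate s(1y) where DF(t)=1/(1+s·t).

1 1/2 4981/5000
2 1 9929/10000
3 3/2 4739/5000
4 2 9331/10000
5 5/2 4549/5000
6 3 8817/10000
7 7/2 4279/5000
s(1y) = (1/(9929/10000) − 1)/(1) = 71/9929 ≈ 0.7151%

step 1 [0.5y] bond c/2=21/800: DF=(4089401/4000000 − 21/800·(0))/(1+21/800) = 4981/5000 ≈ 0.996200
step 2 [1y] bond c/2=7/200: DF=(2125037/2000000 − 7/200·(0.996200))/(1+7/200) = 9929/10000 ≈ 0.992900
step 3 [1.5y] swap r/2=522/29369: DF=(1 − 522/29369·(0.996200+0.992900))/(1+522/29369) = 4739/5000 ≈ 0.947800
step 4 [2y] bond c/2=7/200: DF=(21371/20000 − 7/200·(0.996200+0.992900+0.947800))/(1+7/200) = 9331/10000 ≈ 0.933100
step 5 [2.5y] zero: DF = P = 4549/5000 ≈ 0.909800
step 6 [3y] swap r/2=7/335: DF=(1 − 7/335·(0.996200+0.992900+0.947800+0.933100+0.909800))/(1+7/335) = 8817/10000 ≈ 0.881700
step 7 [3.5y] bond c/2=1/200: DF=(1776773/2000000 − 1/200·(0.996200+0.992900+0.947800+0.933100+0.909800+0.881700))/(1+1/200) = 4279/5000 ≈ 0.855800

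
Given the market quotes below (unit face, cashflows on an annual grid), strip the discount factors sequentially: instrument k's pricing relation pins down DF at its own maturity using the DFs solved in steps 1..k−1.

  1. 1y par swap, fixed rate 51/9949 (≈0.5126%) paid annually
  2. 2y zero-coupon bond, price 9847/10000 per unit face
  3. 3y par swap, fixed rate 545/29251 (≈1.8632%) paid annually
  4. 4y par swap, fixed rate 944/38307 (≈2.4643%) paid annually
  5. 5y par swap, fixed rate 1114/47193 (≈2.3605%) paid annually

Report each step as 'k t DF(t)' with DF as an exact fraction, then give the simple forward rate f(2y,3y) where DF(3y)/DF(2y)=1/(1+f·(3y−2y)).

1 1 9949/10000
2 2 9847/10000
3 3 1891/2000
4 4 566/625
5 5 4443/5000
f(2y,3y) = ((9847/10000)/(1891/2000) − 1)/(1) = 392/9455 ≈ 4.1460%

step 1 [1y] swap r/1=51/9949: DF=(1 − 51/9949·(0))/(1+51/9949) = 9949/10000 ≈ 0.994900
step 2 [2y] zero: DF = P = 9847/10000 ≈ 0.984700
step 3 [3y] swap r/1=545/29251: DF=(1 − 545/29251·(0.994900+0.984700))/(1+545/29251) = 1891/2000 ≈ 0.945500
step 4 [4y] swap r/1=944/38307: DF=(1 − 944/38307·(0.994900+0.984700+0.945500))/(1+944/38307) = 566/625 ≈ 0.905600
step 5 [5y] swap r/1=1114/47193: DF=(1 − 1114/47193·(0.994900+0.984700+0.945500+0.905600))/(1+1114/47193) = 4443/5000 ≈ 0.888600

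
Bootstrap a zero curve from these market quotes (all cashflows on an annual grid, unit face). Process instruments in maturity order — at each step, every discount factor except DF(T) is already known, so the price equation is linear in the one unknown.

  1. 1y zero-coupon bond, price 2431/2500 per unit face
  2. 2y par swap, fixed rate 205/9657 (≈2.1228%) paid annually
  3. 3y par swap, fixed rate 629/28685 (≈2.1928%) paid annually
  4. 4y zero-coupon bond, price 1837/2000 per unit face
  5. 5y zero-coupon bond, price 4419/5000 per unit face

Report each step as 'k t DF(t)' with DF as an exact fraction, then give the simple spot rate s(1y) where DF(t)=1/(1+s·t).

1 1 2431/2500
2 2 959/1000
3 3 9371/10000
4 4 1837/2000
5 5 4419/5000
s(1y) = (1/(2431/2500) − 1)/(1) = 69/2431 ≈ 2.8383%

step 1 [1y] zero: DF = P = 2431/2500 ≈ 0.972400
step 2 [2y] swap r/1=205/9657: DF=(1 − 205/9657·(0.972400))/(1+205/9657) = 959/1000 ≈ 0.959000
step 3 [3y] swap r/1=629/28685: DF=(1 − 629/28685·(0.972400+0.959000))/(1+629/28685) = 9371/10000 ≈ 0.937100
step 4 [4y] zero: DF = P = 1837/2000 ≈ 0.918500
step 5 [5y] zero: DF = P = 4419/5000 ≈ 0.883800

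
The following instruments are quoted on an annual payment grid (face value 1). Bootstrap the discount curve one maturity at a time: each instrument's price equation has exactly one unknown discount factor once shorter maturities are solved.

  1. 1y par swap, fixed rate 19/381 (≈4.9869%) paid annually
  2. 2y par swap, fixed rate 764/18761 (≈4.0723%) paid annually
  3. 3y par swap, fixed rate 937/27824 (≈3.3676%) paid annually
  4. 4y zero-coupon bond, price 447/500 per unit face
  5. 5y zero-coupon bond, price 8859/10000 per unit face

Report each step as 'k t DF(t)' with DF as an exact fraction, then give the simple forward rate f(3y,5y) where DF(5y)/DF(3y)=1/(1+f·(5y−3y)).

1 1 381/400
2 2 2309/2500
3 3 9063/10000
4 4 447/500
5 5 8859/10000
f(3y,5y) = ((9063/10000)/(8859/10000) − 1)/(2) = 34/2953 ≈ 1.1514%

step 1 [1y] swap r/1=19/381: DF=(1 − 19/381·(0))/(1+19/381) = 381/400 ≈ 0.952500
step 2 [2y] swap r/1=764/18761: DF=(1 − 764/18761·(0.952500))/(1+764/18761) = 2309/2500 ≈ 0.923600
step 3 [3y] swap r/1=937/27824: DF=(1 − 937/27824·(0.952500+0.923600))/(1+937/27824) = 9063/10000 ≈ 0.906300
step 4 [4y] zero: DF = P = 447/500 ≈ 0.894000
step 5 [5y] zero: DF = P = 8859/10000 ≈ 0.885900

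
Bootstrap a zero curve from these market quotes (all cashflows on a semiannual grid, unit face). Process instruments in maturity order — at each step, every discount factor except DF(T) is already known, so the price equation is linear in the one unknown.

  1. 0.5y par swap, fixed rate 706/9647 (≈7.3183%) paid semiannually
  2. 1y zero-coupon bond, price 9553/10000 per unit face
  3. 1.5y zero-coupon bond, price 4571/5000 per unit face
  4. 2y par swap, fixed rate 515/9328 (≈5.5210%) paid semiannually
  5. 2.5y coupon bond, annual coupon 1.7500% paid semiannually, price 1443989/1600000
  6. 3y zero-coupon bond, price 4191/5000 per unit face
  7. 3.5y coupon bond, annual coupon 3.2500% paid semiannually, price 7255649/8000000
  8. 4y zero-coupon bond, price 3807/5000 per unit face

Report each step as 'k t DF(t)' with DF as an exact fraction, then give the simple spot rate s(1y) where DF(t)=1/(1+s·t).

step 1 [0.5y] swap r/2=353/9647: DF=(1 − 353/9647·(0))/(1+353/9647) = 9647/10000 ≈ 0.964700
step 2 [1y] zero: DF = P = 9553/10000 ≈ 0.955300
step 3 [1.5y] zero: DF = P = 4571/5000 ≈ 0.914200
step 4 [2y] swap r/2=515/18656: DF=(1 − 515/18656·(0.964700+0.955300+0.914200))/(1+515/18656) = 897/1000 ≈ 0.897000
step 5 [2.5y] bond c/2=7/800: DF=(1443989/1600000 − 7/800·(0.964700+0.955300+0.914200+0.897000))/(1+7/800) = 8623/10000 ≈ 0.862300
step 6 [3y] zero: DF = P = 4191/5000 ≈ 0.838200
step 7 [3.5y] bond c/2=13/800: DF=(7255649/8000000 − 13/800·(0.964700+0.955300+0.914200+0.897000+0.862300+0.838200))/(1+13/800) = 1007/1250 ≈ 0.805600
step 8 [4y] zero: DF = P = 3807/5000 ≈ 0.761400

1 1/2 9647/10000
2 1 9553/10000
3 3/2 4571/5000
4 2 897/1000
5 5/2 8623/10000
6 3 4191/5000
7 7/2 1007/1250
8 4 3807/5000
s(1y) = (1/(9553/10000) − 1)/(1) = 447/9553 ≈ 4.6792%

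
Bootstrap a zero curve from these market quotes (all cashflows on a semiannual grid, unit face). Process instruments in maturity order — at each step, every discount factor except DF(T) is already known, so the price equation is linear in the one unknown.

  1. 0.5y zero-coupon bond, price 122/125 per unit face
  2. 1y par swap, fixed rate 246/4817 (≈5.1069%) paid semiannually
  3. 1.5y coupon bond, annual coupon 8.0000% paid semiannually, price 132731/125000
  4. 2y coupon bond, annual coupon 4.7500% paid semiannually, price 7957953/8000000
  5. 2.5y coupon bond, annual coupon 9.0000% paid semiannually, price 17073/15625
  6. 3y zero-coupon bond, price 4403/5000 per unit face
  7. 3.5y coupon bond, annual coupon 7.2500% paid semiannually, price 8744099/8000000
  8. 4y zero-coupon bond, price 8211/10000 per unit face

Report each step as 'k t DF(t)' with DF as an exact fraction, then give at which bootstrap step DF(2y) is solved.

1 1/2 122/125
2 1 2377/2500
3 3/2 9469/10000
4 2 181/200
5 5/2 8829/10000
6 3 4403/5000
7 7/2 8609/10000
8 4 8211/10000
DF(2y) is solved at step 4

step 1 [0.5y] zero: DF = P = 122/125 ≈ 0.976000
step 2 [1y] swap r/2=123/4817: DF=(1 − 123/4817·(0.976000))/(1+123/4817) = 2377/2500 ≈ 0.950800
step 3 [1.5y] bond c/2=1/25: DF=(132731/125000 − 1/25·(0.976000+0.950800))/(1+1/25) = 9469/10000 ≈ 0.946900
step 4 [2y] bond c/2=19/800: DF=(7957953/8000000 − 19/800·(0.976000+0.950800+0.946900))/(1+19/800) = 181/200 ≈ 0.905000
step 5 [2.5y] bond c/2=9/200: DF=(17073/15625 − 9/200·(0.976000+0.950800+0.946900+0.905000))/(1+9/200) = 8829/10000 ≈ 0.882900
step 6 [3y] zero: DF = P = 4403/5000 ≈ 0.880600
step 7 [3.5y] bond c/2=29/800: DF=(8744099/8000000 − 29/800·(0.976000+0.950800+0.946900+0.905000+0.882900+0.880600))/(1+29/800) = 8609/10000 ≈ 0.860900
step 8 [4y] zero: DF = P = 8211/10000 ≈ 0.821100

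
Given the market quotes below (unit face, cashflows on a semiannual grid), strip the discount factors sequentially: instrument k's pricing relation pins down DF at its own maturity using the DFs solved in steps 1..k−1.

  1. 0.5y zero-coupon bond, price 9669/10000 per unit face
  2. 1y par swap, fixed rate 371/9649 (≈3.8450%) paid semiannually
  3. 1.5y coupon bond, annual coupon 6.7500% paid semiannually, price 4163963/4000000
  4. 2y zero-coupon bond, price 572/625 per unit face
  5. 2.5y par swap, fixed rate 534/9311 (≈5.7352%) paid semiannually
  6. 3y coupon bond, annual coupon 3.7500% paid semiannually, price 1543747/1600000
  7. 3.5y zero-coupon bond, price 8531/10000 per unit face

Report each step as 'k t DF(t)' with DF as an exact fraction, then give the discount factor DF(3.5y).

1 1/2 9669/10000
2 1 9629/10000
3 3/2 118/125
4 2 572/625
5 5/2 1733/2000
6 3 4307/5000
7 7/2 8531/10000
DF(3.5y) = 8531/10000 ≈ 0.853100

step 1 [0.5y] zero: DF = P = 9669/10000 ≈ 0.966900
step 2 [1y] swap r/2=371/19298: DF=(1 − 371/19298·(0.966900))/(1+371/19298) = 9629/10000 ≈ 0.962900
step 3 [1.5y] bond c/2=27/800: DF=(4163963/4000000 − 27/800·(0.966900+0.962900))/(1+27/800) = 118/125 ≈ 0.944000
step 4 [2y] zero: DF = P = 572/625 ≈ 0.915200
step 5 [2.5y] swap r/2=267/9311: DF=(1 − 267/9311·(0.966900+0.962900+0.944000+0.915200))/(1+267/9311) = 1733/2000 ≈ 0.866500
step 6 [3y] bond c/2=3/160: DF=(1543747/1600000 − 3/160·(0.966900+0.962900+0.944000+0.915200+0.866500))/(1+3/160) = 4307/5000 ≈ 0.861400
step 7 [3.5y] zero: DF = P = 8531/10000 ≈ 0.853100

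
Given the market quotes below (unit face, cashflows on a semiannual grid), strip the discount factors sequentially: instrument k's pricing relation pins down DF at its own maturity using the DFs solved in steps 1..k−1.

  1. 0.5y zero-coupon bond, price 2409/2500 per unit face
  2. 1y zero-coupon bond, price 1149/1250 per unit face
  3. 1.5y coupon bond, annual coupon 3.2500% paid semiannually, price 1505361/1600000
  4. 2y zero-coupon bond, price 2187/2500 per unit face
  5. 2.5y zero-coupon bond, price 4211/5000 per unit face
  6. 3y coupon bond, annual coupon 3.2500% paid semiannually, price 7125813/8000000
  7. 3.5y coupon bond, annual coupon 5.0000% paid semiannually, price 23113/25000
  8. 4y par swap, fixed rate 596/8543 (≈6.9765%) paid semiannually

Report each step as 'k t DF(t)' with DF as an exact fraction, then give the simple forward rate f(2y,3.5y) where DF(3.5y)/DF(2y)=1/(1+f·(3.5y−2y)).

step 1 [0.5y] zero: DF = P = 2409/2500 ≈ 0.963600
step 2 [1y] zero: DF = P = 1149/1250 ≈ 0.919200
step 3 [1.5y] bond c/2=13/800: DF=(1505361/1600000 − 13/800·(0.963600+0.919200))/(1+13/800) = 8957/10000 ≈ 0.895700
step 4 [2y] zero: DF = P = 2187/2500 ≈ 0.874800
step 5 [2.5y] zero: DF = P = 4211/5000 ≈ 0.842200
step 6 [3y] bond c/2=13/800: DF=(7125813/8000000 − 13/800·(0.963600+0.919200+0.895700+0.874800+0.842200))/(1+13/800) = 4023/5000 ≈ 0.804600
step 7 [3.5y] bond c/2=1/40: DF=(23113/25000 − 1/40·(0.963600+0.919200+0.895700+0.874800+0.842200+0.804600))/(1+1/40) = 7727/10000 ≈ 0.772700
step 8 [4y] swap r/2=298/8543: DF=(1 − 298/8543·(0.963600+0.919200+0.895700+0.874800+0.842200+0.804600+0.772700))/(1+298/8543) = 476/625 ≈ 0.761600

1 1/2 2409/2500
2 1 1149/1250
3 3/2 8957/10000
4 2 2187/2500
5 5/2 4211/5000
6 3 4023/5000
7 7/2 7727/10000
8 4 476/625
f(2y,3.5y) = ((2187/2500)/(7727/10000) − 1)/(3/2) = 2042/23181 ≈ 8.8089%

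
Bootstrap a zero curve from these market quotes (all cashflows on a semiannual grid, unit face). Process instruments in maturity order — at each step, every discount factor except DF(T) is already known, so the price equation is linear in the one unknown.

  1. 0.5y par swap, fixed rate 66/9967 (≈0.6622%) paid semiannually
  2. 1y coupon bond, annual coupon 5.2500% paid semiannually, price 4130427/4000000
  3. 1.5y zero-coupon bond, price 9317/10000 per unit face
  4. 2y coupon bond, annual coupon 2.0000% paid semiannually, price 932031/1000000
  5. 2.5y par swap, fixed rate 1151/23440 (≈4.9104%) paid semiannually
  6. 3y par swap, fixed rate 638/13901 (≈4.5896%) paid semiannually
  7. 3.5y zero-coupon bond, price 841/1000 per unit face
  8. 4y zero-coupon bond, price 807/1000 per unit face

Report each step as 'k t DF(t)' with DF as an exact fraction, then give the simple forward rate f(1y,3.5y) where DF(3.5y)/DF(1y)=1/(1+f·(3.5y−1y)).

step 1 [0.5y] swap r/2=33/9967: DF=(1 − 33/9967·(0))/(1+33/9967) = 9967/10000 ≈ 0.996700
step 2 [1y] bond c/2=21/800: DF=(4130427/4000000 − 21/800·(0.996700))/(1+21/800) = 9807/10000 ≈ 0.980700
step 3 [1.5y] zero: DF = P = 9317/10000 ≈ 0.931700
step 4 [2y] bond c/2=1/100: DF=(932031/1000000 − 1/100·(0.996700+0.980700+0.931700))/(1+1/100) = 447/500 ≈ 0.894000
step 5 [2.5y] swap r/2=1151/46880: DF=(1 − 1151/46880·(0.996700+0.980700+0.931700+0.894000))/(1+1151/46880) = 8849/10000 ≈ 0.884900
step 6 [3y] swap r/2=319/13901: DF=(1 − 319/13901·(0.996700+0.980700+0.931700+0.894000+0.884900))/(1+319/13901) = 2181/2500 ≈ 0.872400
step 7 [3.5y] zero: DF = P = 841/1000 ≈ 0.841000
step 8 [4y] zero: DF = P = 807/1000 ≈ 0.807000

1 1/2 9967/10000
2 1 9807/10000
3 3/2 9317/10000
4 2 447/500
5 5/2 8849/10000
6 3 2181/2500
7 7/2 841/1000
8 4 807/1000
f(1y,3.5y) = ((9807/10000)/(841/1000) − 1)/(5/2) = 1397/21025 ≈ 6.6445%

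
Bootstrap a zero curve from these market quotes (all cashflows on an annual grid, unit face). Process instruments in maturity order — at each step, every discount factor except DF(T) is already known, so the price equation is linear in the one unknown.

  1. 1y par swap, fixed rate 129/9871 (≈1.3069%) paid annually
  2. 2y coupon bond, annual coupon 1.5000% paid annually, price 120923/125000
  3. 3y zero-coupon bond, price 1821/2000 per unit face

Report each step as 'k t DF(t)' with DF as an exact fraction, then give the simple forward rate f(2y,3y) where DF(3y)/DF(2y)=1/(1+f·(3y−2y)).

1 1 9871/10000
2 2 1877/2000
3 3 1821/2000
f(2y,3y) = ((1877/2000)/(1821/2000) − 1)/(1) = 56/1821 ≈ 3.0752%

step 1 [1y] swap r/1=129/9871: DF=(1 − 129/9871·(0))/(1+129/9871) = 9871/10000 ≈ 0.987100
step 2 [2y] bond c/1=3/200: DF=(120923/125000 − 3/200·(0.987100))/(1+3/200) = 1877/2000 ≈ 0.938500
step 3 [3y] zero: DF = P = 1821/2000 ≈ 0.910500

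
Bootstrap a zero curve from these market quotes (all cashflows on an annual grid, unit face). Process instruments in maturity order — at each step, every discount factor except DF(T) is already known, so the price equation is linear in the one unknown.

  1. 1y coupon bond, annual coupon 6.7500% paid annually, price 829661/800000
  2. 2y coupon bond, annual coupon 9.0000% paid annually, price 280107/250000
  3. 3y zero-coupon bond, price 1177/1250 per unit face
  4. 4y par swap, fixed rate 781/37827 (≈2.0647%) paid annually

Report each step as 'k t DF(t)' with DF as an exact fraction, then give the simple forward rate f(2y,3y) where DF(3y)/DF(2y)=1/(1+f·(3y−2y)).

1 1 1943/2000
2 2 9477/10000
3 3 1177/1250
4 4 9219/10000
f(2y,3y) = ((9477/10000)/(1177/1250) − 1)/(1) = 61/9416 ≈ 0.6478%

step 1 [1y] bond c/1=27/400: DF=(829661/800000 − 27/400·(0))/(1+27/400) = 1943/2000 ≈ 0.971500
step 2 [2y] bond c/1=9/100: DF=(280107/250000 − 9/100·(0.971500))/(1+9/100) = 9477/10000 ≈ 0.947700
step 3 [3y] zero: DF = P = 1177/1250 ≈ 0.941600
step 4 [4y] swap r/1=781/37827: DF=(1 − 781/37827·(0.971500+0.947700+0.941600))/(1+781/37827) = 9219/10000 ≈ 0.921900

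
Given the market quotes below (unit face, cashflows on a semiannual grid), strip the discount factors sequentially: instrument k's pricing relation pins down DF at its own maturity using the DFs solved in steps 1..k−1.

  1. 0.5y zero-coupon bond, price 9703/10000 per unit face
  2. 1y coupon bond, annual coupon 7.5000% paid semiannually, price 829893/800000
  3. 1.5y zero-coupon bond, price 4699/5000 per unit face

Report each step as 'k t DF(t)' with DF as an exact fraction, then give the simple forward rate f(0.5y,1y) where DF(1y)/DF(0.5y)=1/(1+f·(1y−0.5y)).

step 1 [0.5y] zero: DF = P = 9703/10000 ≈ 0.970300
step 2 [1y] bond c/2=3/80: DF=(829893/800000 − 3/80·(0.970300))/(1+3/80) = 603/625 ≈ 0.964800
step 3 [1.5y] zero: DF = P = 4699/5000 ≈ 0.939800

1 1/2 9703/10000
2 1 603/625
3 3/2 4699/5000
f(0.5y,1y) = ((9703/10000)/(603/625) − 1)/(1/2) = 55/4824 ≈ 1.1401%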